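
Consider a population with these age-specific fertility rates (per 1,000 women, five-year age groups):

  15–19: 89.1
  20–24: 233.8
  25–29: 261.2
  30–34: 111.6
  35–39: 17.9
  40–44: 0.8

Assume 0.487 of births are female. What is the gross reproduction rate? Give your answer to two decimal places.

1.74

Proportion female at birth = 0.487.
Sum of ASFRs = 89.1 + 233.8 + 261.2 + 111.6 + 17.9 + 0.8 = 714.4
TFR = 5 × 714.4 / 1000 = 3.572
GRR = 0.487 × 3.572 = 1.73956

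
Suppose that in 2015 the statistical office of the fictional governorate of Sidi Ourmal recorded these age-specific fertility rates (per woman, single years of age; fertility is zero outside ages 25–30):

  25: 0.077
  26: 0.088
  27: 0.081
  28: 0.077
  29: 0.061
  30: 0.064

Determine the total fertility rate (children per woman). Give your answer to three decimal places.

0.448

Sum of ASFRs = 0.077 + 0.088 + 0.081 + 0.077 + 0.061 + 0.064 = 0.448
TFR = 0.448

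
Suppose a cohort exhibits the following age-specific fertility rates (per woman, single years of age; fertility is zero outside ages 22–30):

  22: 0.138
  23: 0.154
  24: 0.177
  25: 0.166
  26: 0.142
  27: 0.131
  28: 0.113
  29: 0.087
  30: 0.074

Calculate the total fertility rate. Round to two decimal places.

1.18

Sum of ASFRs = 0.138 + 0.154 + 0.177 + 0.166 + 0.142 + 0.131 + 0.113 + 0.087 + 0.074 = 1.182
TFR = 1.182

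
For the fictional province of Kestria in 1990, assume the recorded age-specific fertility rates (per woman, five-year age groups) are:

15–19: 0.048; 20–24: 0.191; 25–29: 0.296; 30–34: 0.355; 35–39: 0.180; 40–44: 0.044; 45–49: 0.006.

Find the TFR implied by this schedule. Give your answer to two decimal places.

Sum of ASFRs = 0.048 + 0.191 + 0.296 + 0.355 + 0.180 + 0.044 + 0.006 = 1.120
TFR = 5 × 1.120 = 5.6

5.60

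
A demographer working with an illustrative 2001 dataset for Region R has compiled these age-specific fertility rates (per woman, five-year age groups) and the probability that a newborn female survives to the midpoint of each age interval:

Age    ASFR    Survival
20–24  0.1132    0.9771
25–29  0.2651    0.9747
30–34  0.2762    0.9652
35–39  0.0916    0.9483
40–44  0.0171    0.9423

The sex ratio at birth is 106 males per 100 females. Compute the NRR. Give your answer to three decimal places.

1.793

Proportion female at birth = 100 / (100 + 106) = 0.48544.
Survival-weighted fertility by age (5·fₓ·Sₓ):
  20–24: 5 × 0.1132 × 0.9771 = 0.55304
  25–29: 5 × 0.2651 × 0.9747 = 1.29196
  30–34: 5 × 0.2762 × 0.9652 = 1.33294
  35–39: 5 × 0.0916 × 0.9483 = 0.43432
  40–44: 5 × 0.0171 × 0.9423 = 0.08057
Sum = 3.69283
NRR = 0.48544 × 3.69283 = 1.79265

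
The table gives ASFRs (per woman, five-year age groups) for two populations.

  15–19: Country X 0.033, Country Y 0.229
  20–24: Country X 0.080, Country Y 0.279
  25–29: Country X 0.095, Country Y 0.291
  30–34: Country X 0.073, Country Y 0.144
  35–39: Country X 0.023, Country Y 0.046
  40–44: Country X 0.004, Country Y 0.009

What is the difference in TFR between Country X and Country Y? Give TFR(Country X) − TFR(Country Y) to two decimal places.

Country X:
  Sum of ASFRs = 0.033 + 0.080 + 0.095 + 0.073 + 0.023 + 0.004 = 0.308
  TFR = 5 × 0.308 = 1.54
Country Y:
  Sum of ASFRs = 0.229 + 0.279 + 0.291 + 0.144 + 0.046 + 0.009 = 0.998
  TFR = 5 × 0.998 = 4.99
Difference = 1.54 − 4.99 = -3.45

-3.45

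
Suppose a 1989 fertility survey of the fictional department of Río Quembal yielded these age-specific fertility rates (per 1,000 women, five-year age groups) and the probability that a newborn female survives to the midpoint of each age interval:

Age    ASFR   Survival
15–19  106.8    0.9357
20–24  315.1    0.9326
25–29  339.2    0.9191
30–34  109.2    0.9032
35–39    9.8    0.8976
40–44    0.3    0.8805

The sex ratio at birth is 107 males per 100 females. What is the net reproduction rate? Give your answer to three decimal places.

Proportion female at birth = 100 / (100 + 107) = 0.48309.
Per-age-group product (5 × ASFR × survival probability):
  15–19: 5 × 106.8/1000 × 0.9357 = 0.49966
  20–24: 5 × 315.1/1000 × 0.9326 = 1.46931
  25–29: 5 × 339.2/1000 × 0.9191 = 1.55879
  30–34: 5 × 109.2/1000 × 0.9032 = 0.49315
  35–39: 5 × 9.8/1000 × 0.8976 = 0.04398
  40–44: 5 × 0.3/1000 × 0.8805 = 0.00132
Sum = 4.06621
NRR = 0.48309 × 4.06621 = 1.96435

1.964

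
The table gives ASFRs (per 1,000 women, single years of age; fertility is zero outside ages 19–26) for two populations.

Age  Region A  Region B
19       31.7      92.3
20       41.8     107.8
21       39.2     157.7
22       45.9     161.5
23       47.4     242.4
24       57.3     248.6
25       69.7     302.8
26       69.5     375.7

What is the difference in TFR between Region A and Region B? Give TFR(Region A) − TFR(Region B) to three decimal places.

-1.286

Region A:
  Sum of ASFRs = 31.7 + 41.8 + 39.2 + 45.9 + 47.4 + 57.3 + 69.7 + 69.5 = 402.5
  TFR = 402.5 / 1000 = 0.4025
Region B:
  Sum of ASFRs = 92.3 + 107.8 + 157.7 + 161.5 + 242.4 + 248.6 + 302.8 + 375.7 = 1688.8
  TFR = 1688.8 / 1000 = 1.6888
Difference = 0.4025 − 1.6888 = -1.2863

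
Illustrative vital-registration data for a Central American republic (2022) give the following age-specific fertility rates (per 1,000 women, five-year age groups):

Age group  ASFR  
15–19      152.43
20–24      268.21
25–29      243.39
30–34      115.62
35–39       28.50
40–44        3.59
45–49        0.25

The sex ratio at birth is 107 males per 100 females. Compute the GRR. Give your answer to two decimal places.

1.96

Proportion female at birth = 100 / (100 + 107) = 0.48309.
Sum of ASFRs = 152.43 + 268.21 + 243.39 + 115.62 + 28.50 + 3.59 + 0.25 = 811.99
TFR = 5 × 811.99 / 1000 = 4.05995
GRR = 0.48309 × 4.05995 = 1.96132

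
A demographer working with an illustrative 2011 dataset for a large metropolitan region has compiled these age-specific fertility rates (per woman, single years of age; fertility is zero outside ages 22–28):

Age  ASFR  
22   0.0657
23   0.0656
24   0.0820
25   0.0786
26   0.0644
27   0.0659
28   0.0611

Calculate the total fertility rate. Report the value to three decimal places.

0.483

Sum of ASFRs = 0.0657 + 0.0656 + 0.0820 + 0.0786 + 0.0644 + 0.0659 + 0.0611 = 0.4833
TFR = 0.4833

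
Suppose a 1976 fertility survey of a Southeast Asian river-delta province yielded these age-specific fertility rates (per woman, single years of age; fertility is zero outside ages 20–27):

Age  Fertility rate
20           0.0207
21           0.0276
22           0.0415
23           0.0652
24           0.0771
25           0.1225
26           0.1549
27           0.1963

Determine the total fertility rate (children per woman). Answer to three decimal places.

Sum of ASFRs = 0.0207 + 0.0276 + 0.0415 + 0.0652 + 0.0771 + 0.1225 + 0.1549 + 0.1963 = 0.7058
TFR = 0.7058

0.706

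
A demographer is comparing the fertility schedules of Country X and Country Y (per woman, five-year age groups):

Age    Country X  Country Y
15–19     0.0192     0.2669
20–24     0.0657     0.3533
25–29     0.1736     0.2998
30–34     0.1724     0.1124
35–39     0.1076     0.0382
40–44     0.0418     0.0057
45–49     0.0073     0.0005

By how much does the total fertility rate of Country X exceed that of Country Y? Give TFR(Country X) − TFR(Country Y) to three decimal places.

Country X:
  Sum of ASFRs = 0.0192 + 0.0657 + 0.1736 + 0.1724 + 0.1076 + 0.0418 + 0.0073 = 0.5876
  TFR = 5 × 0.5876 = 2.938
Country Y:
  Sum of ASFRs = 0.2669 + 0.3533 + 0.2998 + 0.1124 + 0.0382 + 0.0057 + 0.0005 = 1.0768
  TFR = 5 × 1.0768 = 5.384
Difference = 2.938 − 5.384 = -2.446

-2.446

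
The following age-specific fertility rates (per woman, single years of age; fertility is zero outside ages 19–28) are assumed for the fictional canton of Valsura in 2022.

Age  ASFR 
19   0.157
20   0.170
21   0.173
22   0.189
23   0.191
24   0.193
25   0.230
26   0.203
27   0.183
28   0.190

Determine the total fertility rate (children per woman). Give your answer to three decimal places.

Sum of ASFRs = 0.157 + 0.170 + 0.173 + 0.189 + 0.191 + 0.193 + 0.230 + 0.203 + 0.183 + 0.190 = 1.879
TFR = 1.879

1.879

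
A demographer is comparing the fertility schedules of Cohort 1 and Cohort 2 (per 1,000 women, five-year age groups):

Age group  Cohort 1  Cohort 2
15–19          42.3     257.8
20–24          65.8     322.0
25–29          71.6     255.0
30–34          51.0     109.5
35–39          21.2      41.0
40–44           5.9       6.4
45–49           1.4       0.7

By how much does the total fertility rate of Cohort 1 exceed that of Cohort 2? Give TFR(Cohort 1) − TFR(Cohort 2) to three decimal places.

-3.666

Cohort 1:
  Sum of ASFRs = 42.3 + 65.8 + 71.6 + 51.0 + 21.2 + 5.9 + 1.4 = 259.2
  TFR = 5 × 259.2 / 1000 = 1.296
Cohort 2:
  Sum of ASFRs = 257.8 + 322.0 + 255.0 + 109.5 + 41.0 + 6.4 + 0.7 = 992.4
  TFR = 5 × 992.4 / 1000 = 4.962
Difference = 1.296 − 4.962 = -3.666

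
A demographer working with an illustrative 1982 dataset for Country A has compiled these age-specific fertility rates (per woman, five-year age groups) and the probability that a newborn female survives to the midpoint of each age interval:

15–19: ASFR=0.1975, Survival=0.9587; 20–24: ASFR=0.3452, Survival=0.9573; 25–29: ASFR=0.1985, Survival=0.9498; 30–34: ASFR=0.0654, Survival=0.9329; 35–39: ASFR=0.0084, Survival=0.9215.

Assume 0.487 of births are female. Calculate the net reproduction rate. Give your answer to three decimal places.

1.892

Proportion female at birth = 0.487.
Per-age-group product (5 × ASFR × survival probability):
  15–19: 5 × 0.1975 × 0.9587 = 0.94672
  20–24: 5 × 0.3452 × 0.9573 = 1.65230
  25–29: 5 × 0.1985 × 0.9498 = 0.94268
  30–34: 5 × 0.0654 × 0.9329 = 0.30506
  35–39: 5 × 0.0084 × 0.9215 = 0.03870
Sum = 3.88546
NRR = 0.487 × 3.88546 = 1.89222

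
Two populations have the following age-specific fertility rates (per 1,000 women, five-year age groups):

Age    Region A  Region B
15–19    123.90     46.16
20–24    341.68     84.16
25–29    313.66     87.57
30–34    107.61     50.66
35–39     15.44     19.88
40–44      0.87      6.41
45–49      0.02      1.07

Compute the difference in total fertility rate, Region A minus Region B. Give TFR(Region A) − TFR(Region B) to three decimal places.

3.036

Region A:
  Sum of ASFRs = 123.90 + 341.68 + 313.66 + 107.61 + 15.44 + 0.87 + 0.02 = 903.18
  TFR = 5 × 903.18 / 1000 = 4.5159
Region B:
  Sum of ASFRs = 46.16 + 84.16 + 87.57 + 50.66 + 19.88 + 6.41 + 1.07 = 295.91
  TFR = 5 × 295.91 / 1000 = 1.47955
Difference = 4.5159 − 1.47955 = 3.03635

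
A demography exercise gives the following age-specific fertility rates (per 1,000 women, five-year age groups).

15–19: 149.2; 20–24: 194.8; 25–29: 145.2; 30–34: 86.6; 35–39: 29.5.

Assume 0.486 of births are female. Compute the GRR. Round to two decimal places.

1.47

Proportion female at birth = 0.486.
Sum of ASFRs = 149.2 + 194.8 + 145.2 + 86.6 + 29.5 = 605.3
TFR = 5 × 605.3 / 1000 = 3.0265
GRR = 0.486 × 3.0265 = 1.47088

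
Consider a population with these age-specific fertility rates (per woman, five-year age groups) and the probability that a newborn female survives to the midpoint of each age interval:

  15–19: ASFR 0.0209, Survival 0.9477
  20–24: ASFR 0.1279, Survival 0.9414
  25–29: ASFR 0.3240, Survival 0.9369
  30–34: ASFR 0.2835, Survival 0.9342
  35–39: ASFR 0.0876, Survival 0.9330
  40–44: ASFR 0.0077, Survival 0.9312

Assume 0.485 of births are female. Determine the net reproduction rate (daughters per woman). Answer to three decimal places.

Proportion female at birth = 0.485.
Per-age-group product (5 × ASFR × survival probability):
  15–19: 5 × 0.0209 × 0.9477 = 0.09903
  20–24: 5 × 0.1279 × 0.9414 = 0.60203
  25–29: 5 × 0.3240 × 0.9369 = 1.51778
  30–34: 5 × 0.2835 × 0.9342 = 1.32423
  35–39: 5 × 0.0876 × 0.9330 = 0.40865
  40–44: 5 × 0.0077 × 0.9312 = 0.03585
Sum = 3.98757
NRR = 0.485 × 3.98757 = 1.93397

1.934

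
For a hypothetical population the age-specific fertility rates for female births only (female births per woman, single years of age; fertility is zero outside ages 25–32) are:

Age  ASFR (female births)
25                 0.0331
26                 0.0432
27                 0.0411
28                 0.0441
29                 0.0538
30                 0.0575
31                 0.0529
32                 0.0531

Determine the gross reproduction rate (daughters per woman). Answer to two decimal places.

Sum of female ASFRs = 0.0331 + 0.0432 + 0.0411 + 0.0441 + 0.0538 + 0.0575 + 0.0529 + 0.0531 = 0.3788
GRR = 0.3788

0.38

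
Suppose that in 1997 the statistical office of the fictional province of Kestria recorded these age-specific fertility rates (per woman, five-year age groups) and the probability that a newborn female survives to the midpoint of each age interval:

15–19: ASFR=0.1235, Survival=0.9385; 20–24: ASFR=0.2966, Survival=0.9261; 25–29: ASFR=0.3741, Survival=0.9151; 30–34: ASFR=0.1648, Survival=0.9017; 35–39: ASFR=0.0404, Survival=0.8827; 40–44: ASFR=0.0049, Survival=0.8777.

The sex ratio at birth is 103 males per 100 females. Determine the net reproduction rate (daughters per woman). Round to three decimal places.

Proportion female at birth = 100 / (100 + 103) = 0.49261.
Survival-weighted fertility by age (5·fₓ·Sₓ):
  15–19: 5 × 0.1235 × 0.9385 = 0.57952
  20–24: 5 × 0.2966 × 0.9261 = 1.37341
  25–29: 5 × 0.3741 × 0.9151 = 1.71169
  30–34: 5 × 0.1648 × 0.9017 = 0.74300
  35–39: 5 × 0.0404 × 0.8827 = 0.17831
  40–44: 5 × 0.0049 × 0.8777 = 0.02150
Sum = 4.60743
NRR = 0.49261 × 4.60743 = 2.26967

2.270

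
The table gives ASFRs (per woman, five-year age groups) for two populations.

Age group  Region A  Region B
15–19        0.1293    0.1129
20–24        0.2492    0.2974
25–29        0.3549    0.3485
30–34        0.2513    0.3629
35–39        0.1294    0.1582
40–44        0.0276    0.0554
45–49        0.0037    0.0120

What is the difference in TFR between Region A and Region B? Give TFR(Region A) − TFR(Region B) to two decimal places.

-1.01

Region A:
  Sum of ASFRs = 0.1293 + 0.2492 + 0.3549 + 0.2513 + 0.1294 + 0.0276 + 0.0037 = 1.1454
  TFR = 5 × 1.1454 = 5.727
Region B:
  Sum of ASFRs = 0.1129 + 0.2974 + 0.3485 + 0.3629 + 0.1582 + 0.0554 + 0.0120 = 1.3473
  TFR = 5 × 1.3473 = 6.7365
Difference = 5.727 − 6.7365 = -1.0095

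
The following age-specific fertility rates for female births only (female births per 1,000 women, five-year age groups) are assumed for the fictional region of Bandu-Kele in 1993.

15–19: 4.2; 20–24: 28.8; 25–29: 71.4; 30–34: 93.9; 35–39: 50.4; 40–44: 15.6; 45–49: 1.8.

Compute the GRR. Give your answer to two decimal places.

1.33

Sum of female ASFRs = 4.2 + 28.8 + 71.4 + 93.9 + 50.4 + 15.6 + 1.8 = 266.1
GRR = 5 × 266.1 / 1000 = 1.3305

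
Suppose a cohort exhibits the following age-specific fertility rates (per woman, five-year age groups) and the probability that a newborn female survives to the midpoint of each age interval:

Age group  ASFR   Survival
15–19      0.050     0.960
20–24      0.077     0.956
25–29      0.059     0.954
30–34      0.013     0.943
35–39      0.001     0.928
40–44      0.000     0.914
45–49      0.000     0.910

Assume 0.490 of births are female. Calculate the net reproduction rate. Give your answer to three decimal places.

0.468

Proportion female at birth = 0.490.
Survival-weighted fertility by age (5·fₓ·Sₓ):
  15–19: 5 × 0.050 × 0.960 = 0.24000
  20–24: 5 × 0.077 × 0.956 = 0.36806
  25–29: 5 × 0.059 × 0.954 = 0.28143
  30–34: 5 × 0.013 × 0.943 = 0.06130
  35–39: 5 × 0.001 × 0.928 = 0.00464
  40–44: 5 × 0.000 × 0.914 = 0.00000
  45–49: 5 × 0.000 × 0.910 = 0.00000
Sum = 0.95543
NRR = 0.490 × 0.95543 = 0.46816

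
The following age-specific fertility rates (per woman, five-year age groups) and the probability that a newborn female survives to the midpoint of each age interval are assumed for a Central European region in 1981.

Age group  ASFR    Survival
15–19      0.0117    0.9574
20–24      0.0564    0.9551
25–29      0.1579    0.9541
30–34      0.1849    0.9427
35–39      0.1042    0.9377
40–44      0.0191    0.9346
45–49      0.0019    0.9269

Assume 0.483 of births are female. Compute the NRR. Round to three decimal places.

Proportion female at birth = 0.483.
Survival-weighted fertility by age (5·fₓ·Sₓ):
  15–19: 5 × 0.0117 × 0.9574 = 0.05601
  20–24: 5 × 0.0564 × 0.9551 = 0.26934
  25–29: 5 × 0.1579 × 0.9541 = 0.75326
  30–34: 5 × 0.1849 × 0.9427 = 0.87153
  35–39: 5 × 0.1042 × 0.9377 = 0.48854
  40–44: 5 × 0.0191 × 0.9346 = 0.08925
  45–49: 5 × 0.0019 × 0.9269 = 0.00881
Sum = 2.53674
NRR = 0.483 × 2.53674 = 1.22525
An NRR exceeding 1 indicates intrinsic growth under these rates.

1.225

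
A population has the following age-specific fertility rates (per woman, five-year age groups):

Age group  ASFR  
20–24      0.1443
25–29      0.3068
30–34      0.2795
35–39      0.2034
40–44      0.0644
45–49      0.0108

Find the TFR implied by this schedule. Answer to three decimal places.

5.046

Sum of ASFRs = 0.1443 + 0.3068 + 0.2795 + 0.2034 + 0.0644 + 0.0108 = 1.0092
TFR = 5 × 1.0092 = 5.046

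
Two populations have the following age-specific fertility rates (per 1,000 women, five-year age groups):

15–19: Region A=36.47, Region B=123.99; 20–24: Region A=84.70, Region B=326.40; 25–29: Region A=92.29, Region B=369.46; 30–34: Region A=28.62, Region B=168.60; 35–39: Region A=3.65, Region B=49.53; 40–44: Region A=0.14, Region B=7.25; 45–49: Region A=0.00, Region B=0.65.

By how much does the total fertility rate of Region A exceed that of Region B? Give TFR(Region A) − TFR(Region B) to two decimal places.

-4.00

Region A:
  Sum of ASFRs = 36.47 + 84.70 + 92.29 + 28.62 + 3.65 + 0.14 + 0.00 = 245.87
  TFR = 5 × 245.87 / 1000 = 1.22935
Region B:
  Sum of ASFRs = 123.99 + 326.40 + 369.46 + 168.60 + 49.53 + 7.25 + 0.65 = 1045.88
  TFR = 5 × 1045.88 / 1000 = 5.2294
Difference = 1.22935 − 5.2294 = -4.00005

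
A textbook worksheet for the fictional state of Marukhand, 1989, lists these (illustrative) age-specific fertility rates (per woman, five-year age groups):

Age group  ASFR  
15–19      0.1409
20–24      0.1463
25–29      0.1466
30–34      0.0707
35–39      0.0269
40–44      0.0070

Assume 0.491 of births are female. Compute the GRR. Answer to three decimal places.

Proportion female at birth = 0.491.
Sum of ASFRs = 0.1409 + 0.1463 + 0.1466 + 0.0707 + 0.0269 + 0.0070 = 0.5384
TFR = 5 × 0.5384 = 2.692
GRR = 0.491 × 2.692 = 1.32177

1.322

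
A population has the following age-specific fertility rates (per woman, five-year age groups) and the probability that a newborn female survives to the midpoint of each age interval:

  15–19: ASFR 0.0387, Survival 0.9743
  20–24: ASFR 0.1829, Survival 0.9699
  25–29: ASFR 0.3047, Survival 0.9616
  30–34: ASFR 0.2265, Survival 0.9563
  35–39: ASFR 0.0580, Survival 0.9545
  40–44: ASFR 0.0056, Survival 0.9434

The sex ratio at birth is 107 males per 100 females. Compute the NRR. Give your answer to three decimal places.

1.897

Proportion female at birth = 100 / (100 + 107) = 0.48309.
Each age group contributes 5 × ASFR × survival:
  15–19: 5 × 0.0387 × 0.9743 = 0.18853
  20–24: 5 × 0.1829 × 0.9699 = 0.88697
  25–29: 5 × 0.3047 × 0.9616 = 1.46500
  30–34: 5 × 0.2265 × 0.9563 = 1.08301
  35–39: 5 × 0.0580 × 0.9545 = 0.27681
  40–44: 5 × 0.0056 × 0.9434 = 0.02642
Sum = 3.92674
NRR = 0.48309 × 3.92674 = 1.89697
An NRR exceeding 1 indicates intrinsic growth under these rates.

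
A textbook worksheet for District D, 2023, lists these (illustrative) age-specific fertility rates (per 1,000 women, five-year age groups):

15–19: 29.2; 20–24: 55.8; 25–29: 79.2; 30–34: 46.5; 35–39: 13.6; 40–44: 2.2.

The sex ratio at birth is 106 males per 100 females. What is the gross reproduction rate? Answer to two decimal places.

Proportion female at birth = 100 / (100 + 106) = 0.48544.
Sum of ASFRs = 29.2 + 55.8 + 79.2 + 46.5 + 13.6 + 2.2 = 226.5
TFR = 5 × 226.5 / 1000 = 1.1325
GRR = 0.48544 × 1.1325 = 0.54976

0.55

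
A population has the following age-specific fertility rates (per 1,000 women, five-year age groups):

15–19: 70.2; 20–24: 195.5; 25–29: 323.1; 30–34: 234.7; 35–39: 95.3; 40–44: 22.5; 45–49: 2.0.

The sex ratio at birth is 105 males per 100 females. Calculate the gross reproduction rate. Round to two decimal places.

Proportion female at birth = 100 / (100 + 105) = 0.48780.
Sum of ASFRs = 70.2 + 195.5 + 323.1 + 234.7 + 95.3 + 22.5 + 2.0 = 943.3
TFR = 5 × 943.3 / 1000 = 4.7165
GRR = 0.48780 × 4.7165 = 2.30071

2.30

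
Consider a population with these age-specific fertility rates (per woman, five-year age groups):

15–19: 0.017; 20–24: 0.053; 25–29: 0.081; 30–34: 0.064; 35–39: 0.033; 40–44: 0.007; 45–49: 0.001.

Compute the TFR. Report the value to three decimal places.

Sum of ASFRs = 0.017 + 0.053 + 0.081 + 0.064 + 0.033 + 0.007 + 0.001 = 0.256
TFR = 5 × 0.256 = 1.28

1.280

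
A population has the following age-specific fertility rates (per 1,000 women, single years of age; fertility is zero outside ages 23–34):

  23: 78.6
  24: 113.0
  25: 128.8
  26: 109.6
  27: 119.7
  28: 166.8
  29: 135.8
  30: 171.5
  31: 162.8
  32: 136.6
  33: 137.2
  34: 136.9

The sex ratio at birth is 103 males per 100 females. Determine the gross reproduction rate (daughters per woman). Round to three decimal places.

0.787

Proportion female at birth = 100 / (100 + 103) = 0.49261.
Sum of ASFRs = 78.6 + 113.0 + 128.8 + 109.6 + 119.7 + 166.8 + 135.8 + 171.5 + 162.8 + 136.6 + 137.2 + 136.9 = 1597.3
TFR = 1597.3 / 1000 = 1.5973
GRR = 0.49261 × 1.5973 = 0.78685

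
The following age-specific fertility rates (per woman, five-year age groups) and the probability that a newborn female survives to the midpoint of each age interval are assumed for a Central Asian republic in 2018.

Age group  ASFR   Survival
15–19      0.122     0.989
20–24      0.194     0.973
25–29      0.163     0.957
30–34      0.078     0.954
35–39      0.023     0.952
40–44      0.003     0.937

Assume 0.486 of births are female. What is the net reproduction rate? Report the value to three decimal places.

1.372

Proportion female at birth = 0.486.
Survival-weighted fertility by age (5·fₓ·Sₓ):
  15–19: 5 × 0.122 × 0.989 = 0.60329
  20–24: 5 × 0.194 × 0.973 = 0.94381
  25–29: 5 × 0.163 × 0.957 = 0.77996
  30–34: 5 × 0.078 × 0.954 = 0.37206
  35–39: 5 × 0.023 × 0.952 = 0.10948
  40–44: 5 × 0.003 × 0.937 = 0.01406
Sum = 2.82266
NRR = 0.486 × 2.82266 = 1.37181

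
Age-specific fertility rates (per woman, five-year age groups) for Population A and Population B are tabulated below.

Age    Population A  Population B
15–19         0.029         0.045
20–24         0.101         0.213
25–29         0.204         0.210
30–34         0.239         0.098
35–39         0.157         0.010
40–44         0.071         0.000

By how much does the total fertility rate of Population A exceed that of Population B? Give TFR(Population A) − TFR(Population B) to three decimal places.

1.125

Population A:
  Sum of ASFRs = 0.029 + 0.101 + 0.204 + 0.239 + 0.157 + 0.071 = 0.801
  TFR = 5 × 0.801 = 4.005
Population B:
  Sum of ASFRs = 0.045 + 0.213 + 0.210 + 0.098 + 0.010 + 0.000 = 0.576
  TFR = 5 × 0.576 = 2.88
Difference = 4.005 − 2.88 = 1.125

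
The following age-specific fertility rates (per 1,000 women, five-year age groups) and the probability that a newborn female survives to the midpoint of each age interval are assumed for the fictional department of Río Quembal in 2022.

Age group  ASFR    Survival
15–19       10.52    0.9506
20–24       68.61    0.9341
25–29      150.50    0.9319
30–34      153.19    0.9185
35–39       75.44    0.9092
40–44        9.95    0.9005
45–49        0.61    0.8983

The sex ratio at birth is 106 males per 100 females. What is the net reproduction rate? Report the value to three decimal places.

Proportion female at birth = 100 / (100 + 106) = 0.48544.
Weighting each age-specific rate by interval width and survival:
  15–19: 5 × 10.52/1000 × 0.9506 = 0.05000
  20–24: 5 × 68.61/1000 × 0.9341 = 0.32044
  25–29: 5 × 150.50/1000 × 0.9319 = 0.70125
  30–34: 5 × 153.19/1000 × 0.9185 = 0.70353
  35–39: 5 × 75.44/1000 × 0.9092 = 0.34295
  40–44: 5 × 9.95/1000 × 0.9005 = 0.04480
  45–49: 5 × 0.61/1000 × 0.8983 = 0.00274
Sum = 2.16571
NRR = 0.48544 × 2.16571 = 1.05132

1.051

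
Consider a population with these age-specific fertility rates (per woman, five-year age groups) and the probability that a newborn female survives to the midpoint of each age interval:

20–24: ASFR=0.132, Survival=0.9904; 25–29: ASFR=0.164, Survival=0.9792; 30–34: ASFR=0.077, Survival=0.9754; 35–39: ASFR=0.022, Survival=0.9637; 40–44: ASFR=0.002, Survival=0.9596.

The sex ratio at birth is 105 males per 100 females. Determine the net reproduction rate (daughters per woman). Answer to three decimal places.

Proportion female at birth = 100 / (100 + 105) = 0.48780.
Survival-weighted fertility by age (5·fₓ·Sₓ):
  20–24: 5 × 0.132 × 0.9904 = 0.65366
  25–29: 5 × 0.164 × 0.9792 = 0.80294
  30–34: 5 × 0.077 × 0.9754 = 0.37553
  35–39: 5 × 0.022 × 0.9637 = 0.10601
  40–44: 5 × 0.002 × 0.9596 = 0.00960
Sum = 1.94774
NRR = 0.48780 × 1.94774 = 0.95011
With NRR below 1 the population is below replacement fertility.

0.950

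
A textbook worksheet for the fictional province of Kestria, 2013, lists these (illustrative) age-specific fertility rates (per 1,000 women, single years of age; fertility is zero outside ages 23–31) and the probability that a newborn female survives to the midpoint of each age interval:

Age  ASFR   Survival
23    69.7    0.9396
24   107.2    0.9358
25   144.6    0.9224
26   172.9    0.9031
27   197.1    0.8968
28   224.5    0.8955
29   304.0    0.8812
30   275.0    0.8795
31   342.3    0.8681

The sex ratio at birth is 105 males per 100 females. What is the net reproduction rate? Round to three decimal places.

Proportion female at birth = 100 / (100 + 105) = 0.48780.
Weighting each age-specific rate by interval width and survival:
  23: 1 × 69.7/1000 × 0.9396 = 0.06549
  24: 1 × 107.2/1000 × 0.9358 = 0.10032
  25: 1 × 144.6/1000 × 0.9224 = 0.13338
  26: 1 × 172.9/1000 × 0.9031 = 0.15615
  27: 1 × 197.1/1000 × 0.8968 = 0.17676
  28: 1 × 224.5/1000 × 0.8955 = 0.20104
  29: 1 × 304.0/1000 × 0.8812 = 0.26788
  30: 1 × 275.0/1000 × 0.8795 = 0.24186
  31: 1 × 342.3/1000 × 0.8681 = 0.29715
Sum = 1.64003
NRR = 0.48780 × 1.64003 = 0.80001

0.800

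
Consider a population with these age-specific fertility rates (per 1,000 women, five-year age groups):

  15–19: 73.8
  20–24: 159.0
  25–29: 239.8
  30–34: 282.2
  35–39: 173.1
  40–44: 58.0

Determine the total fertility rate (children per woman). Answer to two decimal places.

4.93

Sum of ASFRs = 73.8 + 159.0 + 239.8 + 282.2 + 173.1 + 58.0 = 985.9
TFR = 5 × 985.9 / 1000 = 4.9295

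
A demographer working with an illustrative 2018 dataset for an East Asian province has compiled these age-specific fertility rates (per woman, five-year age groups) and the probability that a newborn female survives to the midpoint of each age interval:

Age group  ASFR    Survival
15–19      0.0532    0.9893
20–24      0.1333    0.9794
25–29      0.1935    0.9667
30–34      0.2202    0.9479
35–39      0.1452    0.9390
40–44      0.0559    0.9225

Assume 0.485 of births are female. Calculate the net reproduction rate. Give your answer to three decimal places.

Proportion female at birth = 0.485.
Per-age-group product (5 × ASFR × survival probability):
  15–19: 5 × 0.0532 × 0.9893 = 0.26315
  20–24: 5 × 0.1333 × 0.9794 = 0.65277
  25–29: 5 × 0.1935 × 0.9667 = 0.93528
  30–34: 5 × 0.2202 × 0.9479 = 1.04364
  35–39: 5 × 0.1452 × 0.9390 = 0.68171
  40–44: 5 × 0.0559 × 0.9225 = 0.25784
Sum = 3.83439
NRR = 0.485 × 3.83439 = 1.85968
NRR > 1, so each generation more than replaces itself.

1.860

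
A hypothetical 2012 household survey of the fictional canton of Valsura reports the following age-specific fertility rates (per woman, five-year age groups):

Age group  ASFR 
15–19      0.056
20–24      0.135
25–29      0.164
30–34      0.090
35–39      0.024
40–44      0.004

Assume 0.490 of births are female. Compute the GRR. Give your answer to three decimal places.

Proportion female at birth = 0.490.
Sum of ASFRs = 0.056 + 0.135 + 0.164 + 0.090 + 0.024 + 0.004 = 0.473
TFR = 5 × 0.473 = 2.365
GRR = 0.490 × 2.365 = 1.15885

1.159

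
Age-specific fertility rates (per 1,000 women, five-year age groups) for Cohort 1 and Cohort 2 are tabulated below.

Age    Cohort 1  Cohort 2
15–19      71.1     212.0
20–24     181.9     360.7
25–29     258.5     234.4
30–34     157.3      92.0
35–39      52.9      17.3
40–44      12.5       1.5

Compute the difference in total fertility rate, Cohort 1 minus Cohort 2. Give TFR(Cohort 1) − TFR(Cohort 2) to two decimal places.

Cohort 1:
  Sum of ASFRs = 71.1 + 181.9 + 258.5 + 157.3 + 52.9 + 12.5 = 734.2
  TFR = 5 × 734.2 / 1000 = 3.671
Cohort 2:
  Sum of ASFRs = 212.0 + 360.7 + 234.4 + 92.0 + 17.3 + 1.5 = 917.9
  TFR = 5 × 917.9 / 1000 = 4.5895
Difference = 3.671 − 4.5895 = -0.9185

-0.92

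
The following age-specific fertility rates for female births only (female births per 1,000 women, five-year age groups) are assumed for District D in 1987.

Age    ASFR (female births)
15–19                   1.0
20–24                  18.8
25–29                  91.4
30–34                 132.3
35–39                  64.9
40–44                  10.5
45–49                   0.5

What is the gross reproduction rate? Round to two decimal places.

1.60

Sum of female ASFRs = 1.0 + 18.8 + 91.4 + 132.3 + 64.9 + 10.5 + 0.5 = 319.4
GRR = 5 × 319.4 / 1000 = 1.597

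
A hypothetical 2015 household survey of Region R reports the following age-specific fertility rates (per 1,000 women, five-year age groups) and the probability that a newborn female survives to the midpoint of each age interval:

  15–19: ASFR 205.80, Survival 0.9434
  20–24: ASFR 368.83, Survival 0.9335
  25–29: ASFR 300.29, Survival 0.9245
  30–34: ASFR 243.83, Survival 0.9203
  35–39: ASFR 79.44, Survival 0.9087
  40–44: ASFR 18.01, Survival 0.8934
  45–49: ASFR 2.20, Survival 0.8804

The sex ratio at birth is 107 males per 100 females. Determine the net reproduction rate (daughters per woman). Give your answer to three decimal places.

2.731

Proportion female at birth = 100 / (100 + 107) = 0.48309.
Per-age-group product (5 × ASFR × survival probability):
  15–19: 5 × 205.80/1000 × 0.9434 = 0.97076
  20–24: 5 × 368.83/1000 × 0.9335 = 1.72151
  25–29: 5 × 300.29/1000 × 0.9245 = 1.38809
  30–34: 5 × 243.83/1000 × 0.9203 = 1.12198
  35–39: 5 × 79.44/1000 × 0.9087 = 0.36094
  40–44: 5 × 18.01/1000 × 0.8934 = 0.08045
  45–49: 5 × 2.20/1000 × 0.8804 = 0.00968
Sum = 5.65341
NRR = 0.48309 × 5.65341 = 2.73111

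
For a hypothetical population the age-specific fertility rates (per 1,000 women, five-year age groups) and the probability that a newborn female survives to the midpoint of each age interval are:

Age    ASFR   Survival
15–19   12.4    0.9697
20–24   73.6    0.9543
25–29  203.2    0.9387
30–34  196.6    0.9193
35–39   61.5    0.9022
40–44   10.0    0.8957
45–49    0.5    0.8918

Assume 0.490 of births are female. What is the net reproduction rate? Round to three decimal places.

1.271

Proportion female at birth = 0.490.
Weighting each age-specific rate by interval width and survival:
  15–19: 5 × 12.4/1000 × 0.9697 = 0.06012
  20–24: 5 × 73.6/1000 × 0.9543 = 0.35118
  25–29: 5 × 203.2/1000 × 0.9387 = 0.95372
  30–34: 5 × 196.6/1000 × 0.9193 = 0.90367
  35–39: 5 × 61.5/1000 × 0.9022 = 0.27743
  40–44: 5 × 10.0/1000 × 0.8957 = 0.04479
  45–49: 5 × 0.5/1000 × 0.8918 = 0.00223
Sum = 2.59314
NRR = 0.490 × 2.59314 = 1.27064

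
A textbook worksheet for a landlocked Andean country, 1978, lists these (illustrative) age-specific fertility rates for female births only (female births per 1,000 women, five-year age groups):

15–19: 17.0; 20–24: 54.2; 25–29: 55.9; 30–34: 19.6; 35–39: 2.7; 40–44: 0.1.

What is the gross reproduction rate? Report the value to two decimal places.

Sum of female ASFRs = 17.0 + 54.2 + 55.9 + 19.6 + 2.7 + 0.1 = 149.5
GRR = 5 × 149.5 / 1000 = 0.7475

0.75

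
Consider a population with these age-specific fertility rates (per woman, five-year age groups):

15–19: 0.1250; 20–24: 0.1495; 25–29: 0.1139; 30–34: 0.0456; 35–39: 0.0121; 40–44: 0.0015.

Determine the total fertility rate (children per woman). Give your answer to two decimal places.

Sum of ASFRs = 0.1250 + 0.1495 + 0.1139 + 0.0456 + 0.0121 + 0.0015 = 0.4476
TFR = 5 × 0.4476 = 2.238

2.24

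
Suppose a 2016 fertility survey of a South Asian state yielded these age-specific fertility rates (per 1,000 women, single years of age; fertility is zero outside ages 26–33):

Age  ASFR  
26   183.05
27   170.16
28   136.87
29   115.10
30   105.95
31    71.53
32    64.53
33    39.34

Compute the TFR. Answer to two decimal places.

0.89

Sum of ASFRs = 183.05 + 170.16 + 136.87 + 115.10 + 105.95 + 71.53 + 64.53 + 39.34 = 886.53
TFR = 886.53 / 1000 = 0.88653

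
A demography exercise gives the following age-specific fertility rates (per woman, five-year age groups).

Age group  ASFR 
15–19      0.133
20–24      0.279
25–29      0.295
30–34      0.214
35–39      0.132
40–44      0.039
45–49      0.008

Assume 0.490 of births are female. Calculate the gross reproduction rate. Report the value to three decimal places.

Proportion female at birth = 0.490.
Sum of ASFRs = 0.133 + 0.279 + 0.295 + 0.214 + 0.132 + 0.039 + 0.008 = 1.100
TFR = 5 × 1.100 = 5.5
GRR = 0.490 × 5.5 = 2.69500

2.695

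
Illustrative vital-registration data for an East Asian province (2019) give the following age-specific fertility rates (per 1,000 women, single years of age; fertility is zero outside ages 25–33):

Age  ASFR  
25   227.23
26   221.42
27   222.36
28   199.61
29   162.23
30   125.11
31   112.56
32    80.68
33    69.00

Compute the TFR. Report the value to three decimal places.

Sum of ASFRs = 227.23 + 221.42 + 222.36 + 199.61 + 162.23 + 125.11 + 112.56 + 80.68 + 69.00 = 1420.20
TFR = 1420.20 / 1000 = 1.4202

1.420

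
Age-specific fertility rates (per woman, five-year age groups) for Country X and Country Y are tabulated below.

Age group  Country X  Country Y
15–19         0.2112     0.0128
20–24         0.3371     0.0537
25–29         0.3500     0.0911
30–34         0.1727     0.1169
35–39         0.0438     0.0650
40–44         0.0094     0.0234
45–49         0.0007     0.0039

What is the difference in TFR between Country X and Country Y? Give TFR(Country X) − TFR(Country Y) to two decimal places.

Country X:
  Sum of ASFRs = 0.2112 + 0.3371 + 0.3500 + 0.1727 + 0.0438 + 0.0094 + 0.0007 = 1.1249
  TFR = 5 × 1.1249 = 5.6245
Country Y:
  Sum of ASFRs = 0.0128 + 0.0537 + 0.0911 + 0.1169 + 0.0650 + 0.0234 + 0.0039 = 0.3668
  TFR = 5 × 0.3668 = 1.834
Difference = 5.6245 − 1.834 = 3.7905

3.79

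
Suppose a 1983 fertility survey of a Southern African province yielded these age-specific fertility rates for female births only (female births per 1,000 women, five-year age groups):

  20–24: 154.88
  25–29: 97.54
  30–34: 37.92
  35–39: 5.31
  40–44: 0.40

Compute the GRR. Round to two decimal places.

1.48

Sum of female ASFRs = 154.88 + 97.54 + 37.92 + 5.31 + 0.40 = 296.05
GRR = 5 × 296.05 / 1000 = 1.48025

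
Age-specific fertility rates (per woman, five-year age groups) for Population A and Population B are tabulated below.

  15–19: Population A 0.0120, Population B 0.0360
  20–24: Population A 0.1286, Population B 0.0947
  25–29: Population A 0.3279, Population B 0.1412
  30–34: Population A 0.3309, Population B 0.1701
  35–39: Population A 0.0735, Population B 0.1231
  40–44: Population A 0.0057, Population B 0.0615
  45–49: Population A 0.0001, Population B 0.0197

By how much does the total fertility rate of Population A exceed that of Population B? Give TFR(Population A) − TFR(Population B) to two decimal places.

Population A:
  Sum of ASFRs = 0.0120 + 0.1286 + 0.3279 + 0.3309 + 0.0735 + 0.0057 + 0.0001 = 0.8787
  TFR = 5 × 0.8787 = 4.3935
Population B:
  Sum of ASFRs = 0.0360 + 0.0947 + 0.1412 + 0.1701 + 0.1231 + 0.0615 + 0.0197 = 0.6463
  TFR = 5 × 0.6463 = 3.2315
Difference = 4.3935 − 3.2315 = 1.162

1.16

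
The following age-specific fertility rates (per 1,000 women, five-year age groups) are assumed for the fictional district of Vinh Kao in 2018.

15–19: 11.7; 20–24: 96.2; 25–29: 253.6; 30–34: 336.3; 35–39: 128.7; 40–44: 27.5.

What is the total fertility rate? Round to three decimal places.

4.270

Sum of ASFRs = 11.7 + 96.2 + 253.6 + 336.3 + 128.7 + 27.5 = 854.0
TFR = 5 × 854.0 / 1000 = 4.27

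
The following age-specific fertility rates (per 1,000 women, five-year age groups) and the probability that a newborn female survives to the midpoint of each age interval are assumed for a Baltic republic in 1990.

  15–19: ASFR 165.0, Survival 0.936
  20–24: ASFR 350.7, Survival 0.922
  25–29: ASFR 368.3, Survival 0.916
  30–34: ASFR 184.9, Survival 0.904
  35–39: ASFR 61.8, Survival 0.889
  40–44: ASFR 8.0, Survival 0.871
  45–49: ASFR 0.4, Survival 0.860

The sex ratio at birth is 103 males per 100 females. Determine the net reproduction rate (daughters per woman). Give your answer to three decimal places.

Proportion female at birth = 100 / (100 + 103) = 0.49261.
Weighting each age-specific rate by interval width and survival:
  15–19: 5 × 165.0/1000 × 0.936 = 0.77220
  20–24: 5 × 350.7/1000 × 0.922 = 1.61673
  25–29: 5 × 368.3/1000 × 0.916 = 1.68681
  30–34: 5 × 184.9/1000 × 0.904 = 0.83575
  35–39: 5 × 61.8/1000 × 0.889 = 0.27470
  40–44: 5 × 8.0/1000 × 0.871 = 0.03484
  45–49: 5 × 0.4/1000 × 0.860 = 0.00172
Sum = 5.22275
NRR = 0.49261 × 5.22275 = 2.57278
With NRR above 1 the population is above replacement fertility.

2.573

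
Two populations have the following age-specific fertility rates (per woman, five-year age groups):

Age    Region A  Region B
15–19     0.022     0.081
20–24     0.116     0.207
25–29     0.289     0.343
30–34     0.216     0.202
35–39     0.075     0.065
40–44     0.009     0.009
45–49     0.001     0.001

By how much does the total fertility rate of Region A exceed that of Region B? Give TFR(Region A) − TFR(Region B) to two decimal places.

-0.90

Region A:
  Sum of ASFRs = 0.022 + 0.116 + 0.289 + 0.216 + 0.075 + 0.009 + 0.001 = 0.728
  TFR = 5 × 0.728 = 3.64
Region B:
  Sum of ASFRs = 0.081 + 0.207 + 0.343 + 0.202 + 0.065 + 0.009 + 0.001 = 0.908
  TFR = 5 × 0.908 = 4.54
Difference = 3.64 − 4.54 = -0.9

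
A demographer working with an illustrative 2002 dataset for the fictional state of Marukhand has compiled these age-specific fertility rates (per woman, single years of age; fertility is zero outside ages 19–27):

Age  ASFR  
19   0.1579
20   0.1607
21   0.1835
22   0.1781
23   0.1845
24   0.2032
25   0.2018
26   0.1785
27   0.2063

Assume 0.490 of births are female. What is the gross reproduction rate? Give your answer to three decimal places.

Proportion female at birth = 0.490.
Sum of ASFRs = 0.1579 + 0.1607 + 0.1835 + 0.1781 + 0.1845 + 0.2032 + 0.2018 + 0.1785 + 0.2063 = 1.6545
TFR = 1.6545
GRR = 0.490 × 1.6545 = 0.81071

0.811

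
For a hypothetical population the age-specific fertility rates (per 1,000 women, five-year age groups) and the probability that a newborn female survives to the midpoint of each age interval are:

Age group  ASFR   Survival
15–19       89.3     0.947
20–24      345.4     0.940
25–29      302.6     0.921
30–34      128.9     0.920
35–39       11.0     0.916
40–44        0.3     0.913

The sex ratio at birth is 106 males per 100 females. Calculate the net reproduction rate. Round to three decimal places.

Proportion female at birth = 100 / (100 + 106) = 0.48544.
Each age group contributes 5 × ASFR × survival:
  15–19: 5 × 89.3/1000 × 0.947 = 0.42284
  20–24: 5 × 345.4/1000 × 0.940 = 1.62338
  25–29: 5 × 302.6/1000 × 0.921 = 1.39347
  30–34: 5 × 128.9/1000 × 0.920 = 0.59294
  35–39: 5 × 11.0/1000 × 0.916 = 0.05038
  40–44: 5 × 0.3/1000 × 0.913 = 0.00137
Sum = 4.08438
NRR = 0.48544 × 4.08438 = 1.98272
NRR > 1, so each generation more than replaces itself.

1.983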